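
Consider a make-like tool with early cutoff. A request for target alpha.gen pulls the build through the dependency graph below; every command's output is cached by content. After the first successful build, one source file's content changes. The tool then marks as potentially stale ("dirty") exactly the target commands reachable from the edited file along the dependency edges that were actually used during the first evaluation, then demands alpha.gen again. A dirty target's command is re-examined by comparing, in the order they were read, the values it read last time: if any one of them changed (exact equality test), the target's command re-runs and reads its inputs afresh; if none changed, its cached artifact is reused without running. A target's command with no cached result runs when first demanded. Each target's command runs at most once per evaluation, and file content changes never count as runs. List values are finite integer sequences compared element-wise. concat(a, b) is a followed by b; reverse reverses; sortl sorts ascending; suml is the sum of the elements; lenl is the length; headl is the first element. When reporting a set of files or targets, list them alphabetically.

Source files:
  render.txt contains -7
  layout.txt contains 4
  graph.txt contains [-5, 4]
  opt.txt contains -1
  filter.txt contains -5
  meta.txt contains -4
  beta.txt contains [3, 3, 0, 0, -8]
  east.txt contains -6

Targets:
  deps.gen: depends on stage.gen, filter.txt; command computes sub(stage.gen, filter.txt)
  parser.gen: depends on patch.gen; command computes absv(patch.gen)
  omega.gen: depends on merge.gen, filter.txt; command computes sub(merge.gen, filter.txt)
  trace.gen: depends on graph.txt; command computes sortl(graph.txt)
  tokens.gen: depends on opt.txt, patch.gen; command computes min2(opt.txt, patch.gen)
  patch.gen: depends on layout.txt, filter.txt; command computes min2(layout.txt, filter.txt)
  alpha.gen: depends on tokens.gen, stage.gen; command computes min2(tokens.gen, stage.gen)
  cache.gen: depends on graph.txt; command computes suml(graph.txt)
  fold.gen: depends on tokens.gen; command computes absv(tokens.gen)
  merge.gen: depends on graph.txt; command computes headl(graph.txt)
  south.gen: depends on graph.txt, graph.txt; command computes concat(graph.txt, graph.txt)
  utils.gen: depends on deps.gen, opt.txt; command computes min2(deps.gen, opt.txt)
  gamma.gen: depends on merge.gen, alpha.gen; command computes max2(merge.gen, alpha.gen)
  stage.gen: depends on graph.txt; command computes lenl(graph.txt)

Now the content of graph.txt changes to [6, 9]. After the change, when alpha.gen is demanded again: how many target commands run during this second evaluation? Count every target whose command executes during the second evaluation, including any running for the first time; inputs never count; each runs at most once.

1 target commands run: stage.gen.
Note the absorption at stage.gen: it re-runs yet its value is the same, leaving the output's value untouched.

First demand of the output computes:
  patch.gen = min2(4, -5) = -5
  stage.gen = lenl([-5, 4]) = 2
  tokens.gen = min2(-1, -5) = -5
  alpha.gen = min2(-5, 2) = -5

After the edit, cleaning proceeds:
  stage.gen: a read changed (graph.txt [-5, 4]->[6, 9]) — executes, giving 2 — identical to its old value.
  alpha.gen: dirty, but its reads are unchanged (tokens.gen unchanged, stage.gen unchanged); cached -5 stands.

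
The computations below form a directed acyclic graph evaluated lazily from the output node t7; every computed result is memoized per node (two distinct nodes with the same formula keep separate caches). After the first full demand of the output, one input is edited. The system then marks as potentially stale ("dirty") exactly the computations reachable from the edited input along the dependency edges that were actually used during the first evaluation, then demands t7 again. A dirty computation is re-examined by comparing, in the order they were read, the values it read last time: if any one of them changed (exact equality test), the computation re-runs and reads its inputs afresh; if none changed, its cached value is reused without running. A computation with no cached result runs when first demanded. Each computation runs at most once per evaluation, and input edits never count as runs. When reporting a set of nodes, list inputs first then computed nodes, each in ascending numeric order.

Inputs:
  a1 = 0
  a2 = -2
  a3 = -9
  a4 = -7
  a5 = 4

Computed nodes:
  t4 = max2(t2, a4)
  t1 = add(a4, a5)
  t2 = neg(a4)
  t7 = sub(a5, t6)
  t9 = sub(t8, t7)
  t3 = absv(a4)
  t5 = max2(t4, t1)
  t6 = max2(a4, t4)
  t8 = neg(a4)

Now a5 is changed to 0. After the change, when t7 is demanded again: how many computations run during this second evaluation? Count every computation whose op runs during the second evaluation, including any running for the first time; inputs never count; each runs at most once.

1 computations run: t7.

First demand of the output computes:
  t2 = neg(-7) = 7
  t4 = max2(7, -7) = 7
  t6 = max2(-7, 7) = 7
  t7 = sub(4, 7) = -3

After the edit, cleaning proceeds:
  t7: a read changed (a5 4->0) — executes, giving -7.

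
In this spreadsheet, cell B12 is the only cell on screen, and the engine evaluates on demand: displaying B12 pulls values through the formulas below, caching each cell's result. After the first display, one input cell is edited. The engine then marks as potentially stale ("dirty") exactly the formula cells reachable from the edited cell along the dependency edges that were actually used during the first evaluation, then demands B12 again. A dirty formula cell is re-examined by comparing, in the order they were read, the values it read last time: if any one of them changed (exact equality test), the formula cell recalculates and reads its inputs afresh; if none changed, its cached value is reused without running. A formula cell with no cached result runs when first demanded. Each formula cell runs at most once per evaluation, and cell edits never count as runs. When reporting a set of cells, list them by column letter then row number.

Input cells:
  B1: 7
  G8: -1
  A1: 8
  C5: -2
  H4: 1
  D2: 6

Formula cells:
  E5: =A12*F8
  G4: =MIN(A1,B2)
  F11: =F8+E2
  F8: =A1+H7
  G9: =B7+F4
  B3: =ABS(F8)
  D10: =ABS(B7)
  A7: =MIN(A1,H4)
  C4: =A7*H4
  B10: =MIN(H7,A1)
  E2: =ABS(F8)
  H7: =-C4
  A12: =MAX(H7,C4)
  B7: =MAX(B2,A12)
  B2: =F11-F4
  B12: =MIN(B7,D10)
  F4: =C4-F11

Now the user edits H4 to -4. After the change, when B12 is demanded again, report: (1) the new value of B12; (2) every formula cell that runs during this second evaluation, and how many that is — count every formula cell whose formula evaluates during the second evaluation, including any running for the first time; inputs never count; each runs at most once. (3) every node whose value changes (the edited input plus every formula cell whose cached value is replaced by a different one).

B12 now evaluates to 16.
Run set: A7, A12, B2, B7, B12, C4, D10, E2, F4, F8, F11, H7 (12 run).
Changed values: A7, A12, B2, B7, B12, C4, D10, E2, F4, F8, F11, H4, H7.

Initial pass — values computed on the first demand:
  A7 = MIN(8, 1) = 1
  C4 = 1 * 1 = 1
  H7 = -(1) = -1
  A12 = MAX(-1, 1) = 1
  F8 = 8 + -1 = 7
  E2 = ABS(7) = 7
  F11 = 7 + 7 = 14
  F4 = 1 - 14 = -13
  B2 = 14 - -13 = 27
  B7 = MAX(27, 1) = 27
  D10 = ABS(27) = 27
  B12 = MIN(27, 27) = 27

Second demand — change propagation:
  A7: re-runs because H4 1->-4; new result -4.
  C4: re-runs because A7 1->-4; H4 1->-4; new result 16.
  H7: re-runs because C4 1->16; new result -16.
  A12: re-runs because H7 -1->-16; C4 1->16; new result 16.
  F8: re-runs because H7 -1->-16; new result -8.
  E2: re-runs because F8 7->-8; new result 8.
  F11: re-runs because F8 7->-8; E2 7->8; new result 0.
  F4: re-runs because C4 1->16; F11 14->0; new result 16.
  B2: re-runs because F11 14->0; F4 -13->16; new result -16.
  B7: re-runs because B2 27->-16; A12 1->16; new result 16.
  D10: re-runs because B7 27->16; new result 16.
  B12: re-runs because B7 27->16; D10 27->16; new result 16.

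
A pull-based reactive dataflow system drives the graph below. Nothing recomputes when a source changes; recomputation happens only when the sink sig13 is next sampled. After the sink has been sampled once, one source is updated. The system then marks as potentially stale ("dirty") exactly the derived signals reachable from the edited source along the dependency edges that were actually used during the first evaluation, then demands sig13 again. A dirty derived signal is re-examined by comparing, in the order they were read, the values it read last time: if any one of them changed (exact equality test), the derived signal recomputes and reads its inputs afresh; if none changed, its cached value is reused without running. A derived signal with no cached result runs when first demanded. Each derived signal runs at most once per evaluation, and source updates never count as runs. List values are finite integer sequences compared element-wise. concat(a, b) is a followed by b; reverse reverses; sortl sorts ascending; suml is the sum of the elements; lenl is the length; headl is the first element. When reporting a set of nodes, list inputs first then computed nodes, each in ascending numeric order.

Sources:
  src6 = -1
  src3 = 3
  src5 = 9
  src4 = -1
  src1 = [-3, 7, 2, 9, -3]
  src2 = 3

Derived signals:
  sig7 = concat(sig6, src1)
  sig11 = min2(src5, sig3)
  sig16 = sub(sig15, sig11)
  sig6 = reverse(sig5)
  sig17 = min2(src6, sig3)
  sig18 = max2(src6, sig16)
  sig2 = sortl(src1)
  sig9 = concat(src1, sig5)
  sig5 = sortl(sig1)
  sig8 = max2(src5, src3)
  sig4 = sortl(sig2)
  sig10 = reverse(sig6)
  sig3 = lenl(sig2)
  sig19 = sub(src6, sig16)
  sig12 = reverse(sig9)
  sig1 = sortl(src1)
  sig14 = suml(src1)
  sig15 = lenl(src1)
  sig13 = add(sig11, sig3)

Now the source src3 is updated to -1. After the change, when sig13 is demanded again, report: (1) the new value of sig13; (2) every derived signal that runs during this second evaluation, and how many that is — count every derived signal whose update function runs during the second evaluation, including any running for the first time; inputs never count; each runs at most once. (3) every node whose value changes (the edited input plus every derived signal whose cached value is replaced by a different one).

First evaluation (everything demanded from the output):
  sig2 = sortl([-3, 7, 2, 9, -3]) = [-3, -3, 2, 7, 9]
  sig3 = lenl([-3, -3, 2, 7, 9]) = 5
  sig11 = min2(9, 5) = 5
  sig13 = add(5, 5) = 10

Propagation after the edit:
  src3 feeds no computation that the output demands — nothing is marked dirty and nothing runs.

Key observation: src3 is never demanded by the output, so the edit triggers no recomputation at all.

New value of sig13: 10.
Derived signals that run: none — 0 in total.
Values that change: src3.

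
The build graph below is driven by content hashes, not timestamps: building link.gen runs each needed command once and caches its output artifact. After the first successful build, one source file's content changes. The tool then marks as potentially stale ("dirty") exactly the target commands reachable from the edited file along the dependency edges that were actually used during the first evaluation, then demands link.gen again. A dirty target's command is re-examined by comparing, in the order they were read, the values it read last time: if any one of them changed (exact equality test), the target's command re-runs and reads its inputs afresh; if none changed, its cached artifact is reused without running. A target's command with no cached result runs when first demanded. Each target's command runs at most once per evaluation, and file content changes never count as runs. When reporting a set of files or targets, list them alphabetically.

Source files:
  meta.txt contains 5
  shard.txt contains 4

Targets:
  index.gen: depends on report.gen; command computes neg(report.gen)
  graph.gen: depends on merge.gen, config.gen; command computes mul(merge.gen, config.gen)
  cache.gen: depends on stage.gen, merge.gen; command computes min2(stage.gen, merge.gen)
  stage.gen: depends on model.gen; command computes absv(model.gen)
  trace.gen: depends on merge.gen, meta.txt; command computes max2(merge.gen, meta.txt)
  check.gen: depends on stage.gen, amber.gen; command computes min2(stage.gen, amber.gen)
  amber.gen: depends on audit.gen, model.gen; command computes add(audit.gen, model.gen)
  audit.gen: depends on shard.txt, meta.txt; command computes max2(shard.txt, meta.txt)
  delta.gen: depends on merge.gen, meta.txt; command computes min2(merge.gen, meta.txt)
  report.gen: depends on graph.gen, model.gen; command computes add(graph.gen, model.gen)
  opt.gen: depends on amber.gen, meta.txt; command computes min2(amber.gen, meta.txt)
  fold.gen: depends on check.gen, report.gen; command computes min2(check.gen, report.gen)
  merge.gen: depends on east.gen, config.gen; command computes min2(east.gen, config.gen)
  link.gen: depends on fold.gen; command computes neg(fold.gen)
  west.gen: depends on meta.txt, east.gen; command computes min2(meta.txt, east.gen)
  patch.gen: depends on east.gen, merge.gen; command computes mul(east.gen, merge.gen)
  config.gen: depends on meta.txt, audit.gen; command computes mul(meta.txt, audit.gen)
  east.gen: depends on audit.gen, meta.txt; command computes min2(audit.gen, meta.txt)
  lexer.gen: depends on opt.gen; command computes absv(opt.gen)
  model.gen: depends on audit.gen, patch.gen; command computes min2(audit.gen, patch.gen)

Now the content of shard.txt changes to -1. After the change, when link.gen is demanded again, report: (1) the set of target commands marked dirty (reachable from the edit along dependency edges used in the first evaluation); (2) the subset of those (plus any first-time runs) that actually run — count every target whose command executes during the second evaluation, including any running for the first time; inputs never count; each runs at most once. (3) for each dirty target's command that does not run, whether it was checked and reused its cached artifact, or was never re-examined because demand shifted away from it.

Dirty set: amber.gen, audit.gen, check.gen, config.gen, east.gen, fold.gen, graph.gen, link.gen, merge.gen, model.gen, patch.gen, report.gen, stage.gen.
Run set: audit.gen (1 run).
Re-examined without running (cache reused): amber.gen, check.gen, config.gen, east.gen, fold.gen, graph.gen, link.gen, merge.gen, model.gen, patch.gen, report.gen, stage.gen.
The important point: audit.gen recomputes to an identical value, and the output ends up unchanged.

Initial pass — values computed on the first demand:
  audit.gen = max2(4, 5) = 5
  config.gen = mul(5, 5) = 25
  east.gen = min2(5, 5) = 5
  merge.gen = min2(5, 25) = 5
  graph.gen = mul(5, 25) = 125
  patch.gen = mul(5, 5) = 25
  model.gen = min2(5, 25) = 5
  amber.gen = add(5, 5) = 10
  report.gen = add(125, 5) = 130
  stage.gen = absv(5) = 5
  check.gen = min2(5, 10) = 5
  fold.gen = min2(5, 130) = 5
  link.gen = neg(5) = -5

Second demand — change propagation:
  audit.gen: re-runs because shard.txt 4->-1; new result 5 (unchanged).
  config.gen: re-examined; everything it read last time is the same (meta.txt unchanged, audit.gen unchanged) — cache 25 kept, no run.
  east.gen: re-examined; everything it read last time is the same (audit.gen unchanged, meta.txt unchanged) — cache 5 kept, no run.
  merge.gen: re-examined; everything it read last time is the same (east.gen unchanged, config.gen unchanged) — cache 5 kept, no run.
  graph.gen: re-examined; everything it read last time is the same (merge.gen unchanged, config.gen unchanged) — cache 125 kept, no run.
  patch.gen: re-examined; everything it read last time is the same (east.gen unchanged, merge.gen unchanged) — cache 25 kept, no run.
  model.gen: re-examined; everything it read last time is the same (audit.gen unchanged, patch.gen unchanged) — cache 5 kept, no run.
  amber.gen: re-examined; everything it read last time is the same (audit.gen unchanged, model.gen unchanged) — cache 10 kept, no run.
  report.gen: re-examined; everything it read last time is the same (graph.gen unchanged, model.gen unchanged) — cache 130 kept, no run.
  stage.gen: re-examined; everything it read last time is the same (model.gen unchanged) — cache 5 kept, no run.
  check.gen: re-examined; everything it read last time is the same (stage.gen unchanged, amber.gen unchanged) — cache 5 kept, no run.
  fold.gen: re-examined; everything it read last time is the same (check.gen unchanged, report.gen unchanged) — cache 5 kept, no run.
  link.gen: re-examined; everything it read last time is the same (fold.gen unchanged) — cache -5 kept, no run.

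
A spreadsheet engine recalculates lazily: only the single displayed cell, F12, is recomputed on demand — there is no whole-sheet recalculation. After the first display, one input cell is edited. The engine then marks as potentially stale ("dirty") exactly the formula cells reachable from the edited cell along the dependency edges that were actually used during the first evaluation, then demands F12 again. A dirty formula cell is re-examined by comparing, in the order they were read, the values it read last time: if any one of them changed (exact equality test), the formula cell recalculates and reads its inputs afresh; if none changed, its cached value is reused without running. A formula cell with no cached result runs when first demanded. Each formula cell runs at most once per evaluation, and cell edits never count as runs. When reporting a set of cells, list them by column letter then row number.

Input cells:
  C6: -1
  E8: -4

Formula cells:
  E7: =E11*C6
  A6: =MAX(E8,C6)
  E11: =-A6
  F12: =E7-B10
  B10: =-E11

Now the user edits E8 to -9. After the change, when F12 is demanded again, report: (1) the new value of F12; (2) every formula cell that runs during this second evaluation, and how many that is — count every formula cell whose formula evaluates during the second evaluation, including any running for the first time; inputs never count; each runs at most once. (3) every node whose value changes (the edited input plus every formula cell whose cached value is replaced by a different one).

First evaluation (everything demanded from the output):
  A6 = MAX(-4, -1) = -1
  E11 = -(-1) = 1
  B10 = -(1) = -1
  E7 = 1 * -1 = -1
  F12 = -1 - -1 = 0

Propagation after the edit:
  A6: runs — E8 -4->-9; result -1 (same value as before).
  E11: checked — values it read are unchanged (A6 unchanged); reused cached 1 without running.
  B10: checked — values it read are unchanged (E11 unchanged); reused cached -1 without running.
  E7: checked — values it read are unchanged (E11 unchanged, C6 unchanged); reused cached -1 without running.
  F12: checked — values it read are unchanged (E7 unchanged, B10 unchanged); reused cached 0 without running.

Key observation: the change is absorbed at A6 — it re-runs but produces the same value, and the output's value is unchanged.

New value of F12: 0.
Formula cells that run: A6 — 1 in total.
Values that change: E8.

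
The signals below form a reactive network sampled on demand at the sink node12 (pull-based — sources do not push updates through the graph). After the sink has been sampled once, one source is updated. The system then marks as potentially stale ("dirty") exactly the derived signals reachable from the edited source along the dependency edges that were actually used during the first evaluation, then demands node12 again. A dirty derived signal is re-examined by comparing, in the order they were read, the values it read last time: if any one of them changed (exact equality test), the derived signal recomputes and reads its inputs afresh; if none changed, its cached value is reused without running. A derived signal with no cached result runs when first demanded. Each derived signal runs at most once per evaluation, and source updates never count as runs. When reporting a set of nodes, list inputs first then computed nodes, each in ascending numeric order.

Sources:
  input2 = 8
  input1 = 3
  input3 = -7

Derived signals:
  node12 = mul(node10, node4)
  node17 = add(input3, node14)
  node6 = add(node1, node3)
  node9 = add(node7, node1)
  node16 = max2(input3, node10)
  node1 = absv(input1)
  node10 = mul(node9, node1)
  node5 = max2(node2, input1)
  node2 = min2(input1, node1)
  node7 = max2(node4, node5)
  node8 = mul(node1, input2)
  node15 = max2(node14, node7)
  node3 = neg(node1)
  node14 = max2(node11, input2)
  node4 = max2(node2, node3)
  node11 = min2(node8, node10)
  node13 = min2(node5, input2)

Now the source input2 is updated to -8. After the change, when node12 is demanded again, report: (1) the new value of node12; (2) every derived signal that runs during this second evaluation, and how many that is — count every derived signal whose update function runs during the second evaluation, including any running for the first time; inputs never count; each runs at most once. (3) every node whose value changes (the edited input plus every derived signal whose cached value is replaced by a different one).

Initial pass — values computed on the first demand:
  node1 = absv(3) = 3
  node2 = min2(3, 3) = 3
  node3 = neg(3) = -3
  node4 = max2(3, -3) = 3
  node5 = max2(3, 3) = 3
  node7 = max2(3, 3) = 3
  node9 = add(3, 3) = 6
  node10 = mul(6, 3) = 18
  node12 = mul(18, 3) = 54

Second demand — change propagation:
  no demanded computation ever read input2, so the edit dirties nothing and nothing runs.

The important point: nothing the output needs ever reads input2, so the edit is invisible to it.

node12 now evaluates to 54.
Run set: none (0 run).
Changed values: input2.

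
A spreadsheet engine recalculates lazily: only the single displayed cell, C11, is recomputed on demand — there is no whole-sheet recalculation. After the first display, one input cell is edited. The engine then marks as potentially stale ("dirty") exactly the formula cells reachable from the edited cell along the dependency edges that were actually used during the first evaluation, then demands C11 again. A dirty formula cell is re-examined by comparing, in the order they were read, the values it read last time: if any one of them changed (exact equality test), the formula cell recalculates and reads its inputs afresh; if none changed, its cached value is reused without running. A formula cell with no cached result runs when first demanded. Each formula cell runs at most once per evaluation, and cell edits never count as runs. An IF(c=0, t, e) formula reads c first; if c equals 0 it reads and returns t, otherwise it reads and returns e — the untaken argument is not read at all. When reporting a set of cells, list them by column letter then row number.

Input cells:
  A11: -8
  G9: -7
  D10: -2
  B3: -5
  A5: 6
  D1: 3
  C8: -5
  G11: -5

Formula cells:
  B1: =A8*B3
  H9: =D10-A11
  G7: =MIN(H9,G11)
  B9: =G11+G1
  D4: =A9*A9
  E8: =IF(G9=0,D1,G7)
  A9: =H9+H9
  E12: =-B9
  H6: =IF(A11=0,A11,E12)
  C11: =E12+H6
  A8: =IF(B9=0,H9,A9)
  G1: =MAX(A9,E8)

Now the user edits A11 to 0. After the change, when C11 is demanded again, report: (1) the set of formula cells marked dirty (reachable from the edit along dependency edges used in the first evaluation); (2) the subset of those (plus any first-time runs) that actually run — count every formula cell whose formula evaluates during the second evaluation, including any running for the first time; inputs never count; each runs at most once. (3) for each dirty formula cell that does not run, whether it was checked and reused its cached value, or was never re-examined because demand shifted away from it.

Marked dirty: A9, B9, C11, E8, E12, G1, G7, H6, H9.
Formula cells that run: A9, B9, C11, E12, G1, G7, H6, H9 — 8 in total.
Checked but reused from cache: E8.
Key observation: the cutoff stops propagation at E8 — its inputs' values are unchanged, so it reuses its cache.

First evaluation (everything demanded from the output):
  H9 = -2 - -8 = 6
  A9 = 6 + 6 = 12
  G7 = MIN(6, -5) = -5
  E8 = IF(G9=0: G9=-7 -> else branch G7) = -5
  G1 = MAX(12, -5) = 12
  B9 = -5 + 12 = 7
  E12 = -(7) = -7
  H6 = IF(A11=0: A11=-8 -> else branch E12) = -7
  C11 = -7 + -7 = -14

Propagation after the edit:
  H9: runs — A11 -8->0; result -2.
  A9: runs — H9 6->-2; H9 6->-2; result -4.
  G7: runs — H9 6->-2; result -5 (same value as before).
  E8: checked — values it read are unchanged (G9 unchanged, G7 unchanged); reused cached -5 without running.
  G1: runs — A9 12->-4; result -4.
  B9: runs — G1 12->-4; result -9.
  E12: runs — B9 7->-9; result 9.
  H6: runs — A11 -8->0; E12 -7->9; result 0.
  C11: runs — E12 -7->9; H6 -7->0; result 9.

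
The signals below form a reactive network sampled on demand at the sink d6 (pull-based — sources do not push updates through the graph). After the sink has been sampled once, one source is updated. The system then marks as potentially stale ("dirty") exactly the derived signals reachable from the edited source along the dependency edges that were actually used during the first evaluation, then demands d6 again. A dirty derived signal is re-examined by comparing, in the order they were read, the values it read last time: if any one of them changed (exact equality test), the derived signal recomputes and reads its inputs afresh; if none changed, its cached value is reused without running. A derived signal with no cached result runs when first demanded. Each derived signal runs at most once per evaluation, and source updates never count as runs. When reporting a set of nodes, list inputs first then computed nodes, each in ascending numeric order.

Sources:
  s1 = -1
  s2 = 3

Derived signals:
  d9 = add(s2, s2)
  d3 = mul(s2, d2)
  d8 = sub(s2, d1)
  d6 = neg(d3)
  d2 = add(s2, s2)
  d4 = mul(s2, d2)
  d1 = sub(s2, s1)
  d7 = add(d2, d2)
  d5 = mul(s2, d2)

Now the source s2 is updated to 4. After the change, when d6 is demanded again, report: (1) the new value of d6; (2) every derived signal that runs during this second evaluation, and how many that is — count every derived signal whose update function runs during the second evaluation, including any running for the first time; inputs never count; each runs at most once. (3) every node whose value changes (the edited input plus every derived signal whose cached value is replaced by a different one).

Initial pass — values computed on the first demand:
  d2 = add(3, 3) = 6
  d3 = mul(3, 6) = 18
  d6 = neg(18) = -18

Second demand — change propagation:
  d2: re-runs because s2 3->4; s2 3->4; new result 8.
  d3: re-runs because s2 3->4; d2 6->8; new result 32.
  d6: re-runs because d3 18->32; new result -32.

d6 now evaluates to -32.
Run set: d2, d3, d6 (3 run).
Changed values: s2, d2, d3, d6.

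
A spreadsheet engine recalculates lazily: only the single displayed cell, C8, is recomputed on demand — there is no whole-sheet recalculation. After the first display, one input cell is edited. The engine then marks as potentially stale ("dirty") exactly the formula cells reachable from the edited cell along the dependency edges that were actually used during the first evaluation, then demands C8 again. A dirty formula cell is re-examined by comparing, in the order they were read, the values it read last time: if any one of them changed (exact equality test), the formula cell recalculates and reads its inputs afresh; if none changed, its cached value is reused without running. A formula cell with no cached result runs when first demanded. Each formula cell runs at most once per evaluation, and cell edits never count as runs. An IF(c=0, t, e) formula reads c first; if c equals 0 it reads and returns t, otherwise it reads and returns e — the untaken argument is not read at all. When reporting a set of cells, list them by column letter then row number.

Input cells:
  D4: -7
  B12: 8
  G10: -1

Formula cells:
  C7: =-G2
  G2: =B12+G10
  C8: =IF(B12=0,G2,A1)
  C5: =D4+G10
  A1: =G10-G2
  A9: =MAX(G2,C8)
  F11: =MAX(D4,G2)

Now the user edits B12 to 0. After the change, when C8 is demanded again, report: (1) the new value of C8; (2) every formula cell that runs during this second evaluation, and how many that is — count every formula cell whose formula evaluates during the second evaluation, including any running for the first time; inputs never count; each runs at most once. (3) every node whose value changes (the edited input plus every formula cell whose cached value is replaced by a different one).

First evaluation (everything demanded from the output):
  G2 = 8 + -1 = 7
  A1 = -1 - 7 = -8
  C8 = IF(B12=0: B12=8 -> else branch A1) = -8

Propagation after the edit:
  G2: runs — B12 8->0; result -1.
  A1: marked dirty but never re-examined — demand shifted away from it.
  C8: runs — B12 8->0; result -1.

Key observation: a condition flipped, so demand moved to the other branch — A1 is never re-examined.

New value of C8: -1.
Formula cells that run: C8, G2 — 2 in total.
Values that change: B12, C8, G2.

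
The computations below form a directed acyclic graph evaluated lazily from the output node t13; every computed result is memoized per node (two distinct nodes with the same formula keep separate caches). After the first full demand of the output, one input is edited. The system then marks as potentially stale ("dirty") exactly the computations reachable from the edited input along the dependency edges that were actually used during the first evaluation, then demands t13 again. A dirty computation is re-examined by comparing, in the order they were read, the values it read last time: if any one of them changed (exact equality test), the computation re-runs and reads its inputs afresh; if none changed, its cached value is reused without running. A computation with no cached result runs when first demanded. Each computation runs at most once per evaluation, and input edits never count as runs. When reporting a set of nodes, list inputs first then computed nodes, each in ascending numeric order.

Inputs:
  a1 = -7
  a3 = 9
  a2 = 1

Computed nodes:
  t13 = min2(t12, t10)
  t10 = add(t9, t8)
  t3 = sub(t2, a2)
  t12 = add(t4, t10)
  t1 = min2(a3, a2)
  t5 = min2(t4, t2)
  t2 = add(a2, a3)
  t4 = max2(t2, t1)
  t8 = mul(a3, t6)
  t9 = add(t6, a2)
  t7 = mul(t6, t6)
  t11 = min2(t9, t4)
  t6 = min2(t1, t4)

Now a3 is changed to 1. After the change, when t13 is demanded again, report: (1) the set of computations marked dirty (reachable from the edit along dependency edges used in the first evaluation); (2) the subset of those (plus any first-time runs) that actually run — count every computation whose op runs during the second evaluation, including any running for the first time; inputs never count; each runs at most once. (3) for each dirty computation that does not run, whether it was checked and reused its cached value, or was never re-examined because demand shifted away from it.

The edit dirties: t1, t2, t4, t6, t8, t9, t10, t12, t13.
8 computations run: t1, t2, t4, t6, t8, t10, t12, t13.
Cache hits after checking: t9.
Note where the cutoff bites: t9 is checked, finds nothing changed, and keeps its cache.

First demand of the output computes:
  t1 = min2(9, 1) = 1
  t2 = add(1, 9) = 10
  t4 = max2(10, 1) = 10
  t6 = min2(1, 10) = 1
  t8 = mul(9, 1) = 9
  t9 = add(1, 1) = 2
  t10 = add(2, 9) = 11
  t12 = add(10, 11) = 21
  t13 = min2(21, 11) = 11

After the edit, cleaning proceeds:
  t1: a read changed (a3 9->1) — executes, giving 1 — identical to its old value.
  t2: a read changed (a3 9->1) — executes, giving 2.
  t4: a read changed (t2 10->2) — executes, giving 2.
  t6: a read changed (t4 10->2) — executes, giving 1 — identical to its old value.
  t8: a read changed (a3 9->1) — executes, giving 1.
  t9: dirty, but its reads are unchanged (t6 unchanged, a2 unchanged); cached 2 stands.
  t10: a read changed (t8 9->1) — executes, giving 3.
  t12: a read changed (t4 10->2; t10 11->3) — executes, giving 5.
  t13: a read changed (t12 21->5; t10 11->3) — executes, giving 3.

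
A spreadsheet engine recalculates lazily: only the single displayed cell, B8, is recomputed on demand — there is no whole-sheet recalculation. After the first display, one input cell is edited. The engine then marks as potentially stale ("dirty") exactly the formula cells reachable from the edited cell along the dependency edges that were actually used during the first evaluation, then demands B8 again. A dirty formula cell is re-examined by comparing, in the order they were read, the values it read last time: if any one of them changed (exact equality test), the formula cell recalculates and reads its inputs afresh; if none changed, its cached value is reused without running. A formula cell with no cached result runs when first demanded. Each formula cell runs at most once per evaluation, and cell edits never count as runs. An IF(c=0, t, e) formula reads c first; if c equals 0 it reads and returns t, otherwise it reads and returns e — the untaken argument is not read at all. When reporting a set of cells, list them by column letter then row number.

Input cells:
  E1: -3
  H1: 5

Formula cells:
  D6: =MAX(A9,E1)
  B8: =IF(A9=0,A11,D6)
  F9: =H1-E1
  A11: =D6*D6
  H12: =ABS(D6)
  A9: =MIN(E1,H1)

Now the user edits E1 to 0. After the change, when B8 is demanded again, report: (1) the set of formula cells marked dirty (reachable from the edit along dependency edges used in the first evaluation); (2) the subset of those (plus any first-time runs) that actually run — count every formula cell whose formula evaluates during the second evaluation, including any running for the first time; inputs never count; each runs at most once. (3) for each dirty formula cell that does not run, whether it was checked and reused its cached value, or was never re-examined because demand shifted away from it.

First evaluation (everything demanded from the output):
  A9 = MIN(-3, 5) = -3
  D6 = MAX(-3, -3) = -3
  B8 = IF(A9=0: A9=-3 -> else branch D6) = -3

Propagation after the edit:
  A9: runs — E1 -3->0; result 0.
  D6: runs — A9 -3->0; E1 -3->0; result 0.
  A11: demanded for the first time — runs, produces 0.
  B8: runs — A9 -3->0; D6 -3->0; result 0.

Key observation: a condition flipped, so demand reaches new nodes — A11 runs for the first time.

Marked dirty: A9, B8, D6.
Formula cells that run: A9, A11, B8, D6 — 4 in total.
Every dirty formula cell ran.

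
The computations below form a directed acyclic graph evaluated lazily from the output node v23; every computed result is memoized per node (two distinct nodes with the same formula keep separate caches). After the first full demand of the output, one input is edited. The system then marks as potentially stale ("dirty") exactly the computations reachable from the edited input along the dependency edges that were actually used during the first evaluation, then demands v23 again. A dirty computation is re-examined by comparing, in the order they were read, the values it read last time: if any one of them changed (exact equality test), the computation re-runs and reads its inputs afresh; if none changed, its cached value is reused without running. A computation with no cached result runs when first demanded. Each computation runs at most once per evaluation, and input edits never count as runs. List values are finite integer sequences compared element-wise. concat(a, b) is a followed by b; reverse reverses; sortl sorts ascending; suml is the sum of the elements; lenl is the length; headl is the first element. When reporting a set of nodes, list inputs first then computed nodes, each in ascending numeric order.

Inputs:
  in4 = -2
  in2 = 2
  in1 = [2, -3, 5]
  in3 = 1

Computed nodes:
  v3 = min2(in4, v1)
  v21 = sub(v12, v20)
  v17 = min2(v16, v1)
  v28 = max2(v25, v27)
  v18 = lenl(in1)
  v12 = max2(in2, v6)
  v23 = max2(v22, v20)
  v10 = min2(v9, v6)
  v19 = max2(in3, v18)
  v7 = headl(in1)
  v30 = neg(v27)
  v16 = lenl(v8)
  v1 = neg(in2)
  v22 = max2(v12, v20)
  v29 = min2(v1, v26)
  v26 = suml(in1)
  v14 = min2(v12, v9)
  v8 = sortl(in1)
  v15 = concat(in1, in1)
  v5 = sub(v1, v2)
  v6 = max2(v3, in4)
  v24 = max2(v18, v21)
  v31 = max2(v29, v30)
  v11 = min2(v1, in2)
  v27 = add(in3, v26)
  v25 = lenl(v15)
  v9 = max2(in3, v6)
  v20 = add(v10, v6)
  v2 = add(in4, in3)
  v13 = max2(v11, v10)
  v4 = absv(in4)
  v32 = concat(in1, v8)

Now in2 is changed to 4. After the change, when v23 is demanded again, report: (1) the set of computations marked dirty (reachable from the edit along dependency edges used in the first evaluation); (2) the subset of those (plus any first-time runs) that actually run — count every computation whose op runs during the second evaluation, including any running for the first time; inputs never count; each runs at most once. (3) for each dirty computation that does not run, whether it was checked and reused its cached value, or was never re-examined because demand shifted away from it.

First demand of the output computes:
  v1 = neg(2) = -2
  v3 = min2(-2, -2) = -2
  v6 = max2(-2, -2) = -2
  v9 = max2(1, -2) = 1
  v10 = min2(1, -2) = -2
  v12 = max2(2, -2) = 2
  v20 = add(-2, -2) = -4
  v22 = max2(2, -4) = 2
  v23 = max2(2, -4) = 2

After the edit, cleaning proceeds:
  v1: a read changed (in2 2->4) — executes, giving -4.
  v3: a read changed (v1 -2->-4) — executes, giving -4.
  v6: a read changed (v3 -2->-4) — executes, giving -2 — identical to its old value.
  v9: dirty, but its reads are unchanged (in3 unchanged, v6 unchanged); cached 1 stands.
  v10: dirty, but its reads are unchanged (v9 unchanged, v6 unchanged); cached -2 stands.
  v12: a read changed (in2 2->4) — executes, giving 4.
  v20: dirty, but its reads are unchanged (v10 unchanged, v6 unchanged); cached -4 stands.
  v22: a read changed (v12 2->4) — executes, giving 4.
  v23: a read changed (v22 2->4) — executes, giving 4.

Note where the cutoff bites: v9 is checked, finds nothing changed, and keeps its cache.

The edit dirties: v1, v3, v6, v9, v10, v12, v20, v22, v23.
6 computations run: v1, v3, v6, v12, v22, v23.
Cache hits after checking: v9, v10, v20.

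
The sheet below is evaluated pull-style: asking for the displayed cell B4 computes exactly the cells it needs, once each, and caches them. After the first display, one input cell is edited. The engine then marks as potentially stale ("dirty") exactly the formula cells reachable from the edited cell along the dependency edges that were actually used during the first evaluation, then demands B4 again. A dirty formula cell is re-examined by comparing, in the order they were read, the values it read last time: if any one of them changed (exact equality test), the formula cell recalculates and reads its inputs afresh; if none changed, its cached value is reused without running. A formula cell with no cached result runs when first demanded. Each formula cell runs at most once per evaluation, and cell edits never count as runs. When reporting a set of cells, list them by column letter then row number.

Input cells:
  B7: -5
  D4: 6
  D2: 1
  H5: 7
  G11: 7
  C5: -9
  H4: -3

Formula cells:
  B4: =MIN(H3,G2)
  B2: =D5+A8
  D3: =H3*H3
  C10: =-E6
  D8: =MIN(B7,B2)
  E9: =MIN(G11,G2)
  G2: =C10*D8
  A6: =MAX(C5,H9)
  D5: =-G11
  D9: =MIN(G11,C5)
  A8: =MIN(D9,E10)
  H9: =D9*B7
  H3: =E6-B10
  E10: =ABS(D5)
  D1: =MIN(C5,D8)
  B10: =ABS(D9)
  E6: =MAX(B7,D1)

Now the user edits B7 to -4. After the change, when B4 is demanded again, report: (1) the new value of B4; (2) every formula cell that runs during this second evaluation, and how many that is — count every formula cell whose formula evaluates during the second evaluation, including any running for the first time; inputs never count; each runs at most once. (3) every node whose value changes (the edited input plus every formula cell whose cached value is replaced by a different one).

First demand of the output computes:
  D5 = -(7) = -7
  D9 = MIN(7, -9) = -9
  B10 = ABS(-9) = 9
  E10 = ABS(-7) = 7
  A8 = MIN(-9, 7) = -9
  B2 = -7 + -9 = -16
  D8 = MIN(-5, -16) = -16
  D1 = MIN(-9, -16) = -16
  E6 = MAX(-5, -16) = -5
  C10 = -(-5) = 5
  G2 = 5 * -16 = -80
  H3 = -5 - 9 = -14
  B4 = MIN(-14, -80) = -80

After the edit, cleaning proceeds:
  D8: a read changed (B7 -5->-4) — executes, giving -16 — identical to its old value.
  D1: dirty, but its reads are unchanged (C5 unchanged, D8 unchanged); cached -16 stands.
  E6: a read changed (B7 -5->-4) — executes, giving -4.
  C10: a read changed (E6 -5->-4) — executes, giving 4.
  G2: a read changed (C10 5->4) — executes, giving -64.
  H3: a read changed (E6 -5->-4) — executes, giving -13.
  B4: a read changed (H3 -14->-13; G2 -80->-64) — executes, giving -64.

Note where the cutoff bites: D1 is checked, finds nothing changed, and keeps its cache.

Demanding B4 again yields -64.
6 formula cells run: B4, C10, D8, E6, G2, H3.
The nodes whose values change: B4, B7, C10, E6, G2, H3.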